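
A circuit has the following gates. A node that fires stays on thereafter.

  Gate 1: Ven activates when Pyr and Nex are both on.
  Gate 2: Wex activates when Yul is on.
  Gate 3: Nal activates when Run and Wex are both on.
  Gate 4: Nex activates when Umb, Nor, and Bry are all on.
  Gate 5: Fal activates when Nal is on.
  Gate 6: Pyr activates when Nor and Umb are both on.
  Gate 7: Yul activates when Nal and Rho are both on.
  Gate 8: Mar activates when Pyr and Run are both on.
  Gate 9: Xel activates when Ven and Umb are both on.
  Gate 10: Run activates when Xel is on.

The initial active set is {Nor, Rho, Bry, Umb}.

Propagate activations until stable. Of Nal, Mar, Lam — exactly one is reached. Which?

Nor and Umb are on, so Pyr activates (Gate 6).
Gate 4: Umb, Nor, and Bry on → Nex on.
Pyr and Nex are on, so Ven activates (Gate 1).
Gate 9: Ven and Umb on → Xel on.
Xel is on, so Run activates (Gate 10).
Pyr and Run are on, so Mar activates (Gate 8).
No rule produces Lam, and it is not given. Nal would need Run and Wex (Gate 3), but Wex never turns on.

Mar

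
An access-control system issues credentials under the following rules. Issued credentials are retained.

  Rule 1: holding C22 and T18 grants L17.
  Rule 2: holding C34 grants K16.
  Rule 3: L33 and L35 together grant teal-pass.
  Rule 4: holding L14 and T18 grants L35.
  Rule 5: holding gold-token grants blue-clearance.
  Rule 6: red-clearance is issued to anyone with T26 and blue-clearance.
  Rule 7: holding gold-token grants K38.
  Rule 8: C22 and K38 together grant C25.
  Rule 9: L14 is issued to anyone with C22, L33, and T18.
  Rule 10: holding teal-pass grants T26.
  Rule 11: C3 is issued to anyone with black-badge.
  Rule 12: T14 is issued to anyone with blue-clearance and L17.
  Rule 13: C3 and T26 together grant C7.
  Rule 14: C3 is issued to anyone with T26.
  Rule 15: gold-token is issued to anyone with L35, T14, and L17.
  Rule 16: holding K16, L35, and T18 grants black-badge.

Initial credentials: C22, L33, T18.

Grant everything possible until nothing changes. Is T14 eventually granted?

T14 would need blue-clearance and L17 (Rule 12), but blue-clearance is never granted.

No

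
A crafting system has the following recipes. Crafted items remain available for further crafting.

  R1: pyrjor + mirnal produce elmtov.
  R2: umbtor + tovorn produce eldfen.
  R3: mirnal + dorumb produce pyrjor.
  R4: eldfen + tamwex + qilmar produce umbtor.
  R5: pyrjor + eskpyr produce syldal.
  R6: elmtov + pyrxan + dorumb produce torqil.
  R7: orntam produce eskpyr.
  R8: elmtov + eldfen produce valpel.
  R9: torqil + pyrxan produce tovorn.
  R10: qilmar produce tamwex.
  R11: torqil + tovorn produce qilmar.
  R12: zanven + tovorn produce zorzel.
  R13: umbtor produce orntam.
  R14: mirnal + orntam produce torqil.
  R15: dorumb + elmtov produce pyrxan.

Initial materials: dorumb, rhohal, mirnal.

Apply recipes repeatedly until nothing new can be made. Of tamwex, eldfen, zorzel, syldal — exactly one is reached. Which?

Using R3, mirnal and dorumb make pyrjor.
pyrjor + mirnal → elmtov (R1).
Using R15, dorumb and elmtov make pyrxan.
elmtov + pyrxan + dorumb → torqil (R6).
torqil + pyrxan → tovorn (R9).
torqil + tovorn → qilmar (R11).
Using R10, qilmar makes tamwex.
zorzel would need zanven and tovorn (R12), but zanven is never obtained. syldal would need pyrjor and eskpyr (R5), but eskpyr is never obtained. eldfen would need umbtor and tovorn (R2), but umbtor is never obtained.

tamwex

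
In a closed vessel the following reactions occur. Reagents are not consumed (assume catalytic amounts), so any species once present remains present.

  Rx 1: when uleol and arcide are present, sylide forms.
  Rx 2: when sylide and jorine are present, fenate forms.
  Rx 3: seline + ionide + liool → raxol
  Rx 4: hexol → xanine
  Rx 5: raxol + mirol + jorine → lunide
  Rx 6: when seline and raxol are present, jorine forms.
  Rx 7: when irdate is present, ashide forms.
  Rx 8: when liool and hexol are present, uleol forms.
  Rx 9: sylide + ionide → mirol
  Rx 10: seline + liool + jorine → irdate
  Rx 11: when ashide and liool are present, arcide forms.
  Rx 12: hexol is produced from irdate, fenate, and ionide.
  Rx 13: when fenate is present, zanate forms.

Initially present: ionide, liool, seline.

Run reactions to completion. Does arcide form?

Yes

seline, ionide, and liool present → raxol forms (Rx 3).
seline and raxol present → jorine forms (Rx 6).
seline, liool, and jorine present → irdate forms (Rx 10).
irdate present → ashide forms (Rx 7).
ashide and liool present → arcide forms (Rx 11).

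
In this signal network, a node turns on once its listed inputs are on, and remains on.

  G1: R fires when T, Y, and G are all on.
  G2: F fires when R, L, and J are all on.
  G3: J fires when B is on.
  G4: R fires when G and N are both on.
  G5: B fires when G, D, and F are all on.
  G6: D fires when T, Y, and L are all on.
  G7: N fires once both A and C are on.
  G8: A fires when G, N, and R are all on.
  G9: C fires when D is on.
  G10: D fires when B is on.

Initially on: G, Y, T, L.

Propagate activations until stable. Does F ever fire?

No

F would need R, L, and J (G2), but J never turns on.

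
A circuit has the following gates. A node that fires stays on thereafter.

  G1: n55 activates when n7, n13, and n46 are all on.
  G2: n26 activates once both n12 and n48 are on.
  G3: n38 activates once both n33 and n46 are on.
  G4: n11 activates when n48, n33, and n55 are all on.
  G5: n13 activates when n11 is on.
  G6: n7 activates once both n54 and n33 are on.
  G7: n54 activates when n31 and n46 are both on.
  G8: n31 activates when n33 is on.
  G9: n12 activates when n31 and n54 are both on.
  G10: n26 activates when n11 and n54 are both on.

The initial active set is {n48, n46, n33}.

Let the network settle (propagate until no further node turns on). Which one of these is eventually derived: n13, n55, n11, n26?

n26

n33 is on, so n31 activates (G8).
G7: n31 and n46 on → n54 on.
n31 and n54 are on, so n12 activates (G9).
n12 and n48 are on, so n26 activates (G2).
n13 would need n11 (G5), but n11 never turns on. n11 would need n48, n33, and n55 (G4), but n55 never turns on. n55 would need n7, n13, and n46 (G1), but n13 never turns on.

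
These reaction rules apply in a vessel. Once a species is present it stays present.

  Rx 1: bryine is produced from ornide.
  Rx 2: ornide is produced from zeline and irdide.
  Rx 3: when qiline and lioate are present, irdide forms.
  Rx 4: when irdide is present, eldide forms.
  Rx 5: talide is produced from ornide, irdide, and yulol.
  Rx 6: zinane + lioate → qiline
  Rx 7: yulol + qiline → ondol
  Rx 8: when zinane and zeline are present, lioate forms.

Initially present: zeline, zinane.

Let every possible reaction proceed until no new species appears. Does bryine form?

Yes

zinane and zeline present → lioate forms (Rx 8).
zinane and lioate present → qiline forms (Rx 6).
qiline and lioate present → irdide forms (Rx 3).
zeline and irdide present → ornide forms (Rx 2).
ornide present → bryine forms (Rx 1).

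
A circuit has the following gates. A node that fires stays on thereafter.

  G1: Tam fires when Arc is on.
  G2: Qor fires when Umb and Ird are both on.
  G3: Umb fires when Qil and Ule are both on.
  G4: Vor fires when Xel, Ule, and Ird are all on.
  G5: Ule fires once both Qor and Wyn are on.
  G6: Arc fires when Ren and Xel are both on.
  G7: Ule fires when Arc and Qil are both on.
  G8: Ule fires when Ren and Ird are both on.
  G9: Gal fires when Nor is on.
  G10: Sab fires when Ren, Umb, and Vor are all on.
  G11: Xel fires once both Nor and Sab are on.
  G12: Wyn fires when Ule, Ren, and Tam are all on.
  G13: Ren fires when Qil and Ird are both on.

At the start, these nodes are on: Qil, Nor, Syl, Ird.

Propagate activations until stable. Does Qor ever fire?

G13: Qil and Ird on → Ren on.
Ren and Ird are on, so Ule fires (G8).
Qil and Ule are on, so Umb fires (G3).
G2: Umb and Ird on → Qor on.

Yes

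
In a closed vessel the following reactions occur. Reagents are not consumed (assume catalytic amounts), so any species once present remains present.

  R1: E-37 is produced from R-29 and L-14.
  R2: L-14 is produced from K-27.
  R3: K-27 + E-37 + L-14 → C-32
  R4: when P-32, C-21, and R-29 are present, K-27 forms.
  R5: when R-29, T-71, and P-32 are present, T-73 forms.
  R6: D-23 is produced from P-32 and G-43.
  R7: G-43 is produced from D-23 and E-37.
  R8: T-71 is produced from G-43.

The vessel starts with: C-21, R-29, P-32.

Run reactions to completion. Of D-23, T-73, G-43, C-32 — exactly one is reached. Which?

P-32, C-21, and R-29 present → K-27 forms (R4).
K-27 present → L-14 forms (R2).
R-29 and L-14 present → E-37 forms (R1).
K-27, E-37, and L-14 present → C-32 forms (R3).
D-23 would need P-32 and G-43 (R6), but G-43 never forms. G-43 would need D-23 and E-37 (R7), but D-23 never forms. T-73 would need R-29, T-71, and P-32 (R5), but T-71 never forms.

C-32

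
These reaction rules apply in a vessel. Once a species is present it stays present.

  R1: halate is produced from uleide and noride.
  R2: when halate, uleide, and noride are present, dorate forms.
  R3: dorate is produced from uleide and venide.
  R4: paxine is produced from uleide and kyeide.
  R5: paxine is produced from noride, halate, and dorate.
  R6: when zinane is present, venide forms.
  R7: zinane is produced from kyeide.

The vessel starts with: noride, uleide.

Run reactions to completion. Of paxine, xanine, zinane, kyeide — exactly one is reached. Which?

paxine

uleide and noride present → halate forms (R1).
halate, uleide, and noride present → dorate forms (R2).
noride, halate, and dorate present → paxine forms (R5).
No rule produces kyeide, and it is not given. zinane would need kyeide (R7), but kyeide never forms. No rule produces xanine, and it is not given.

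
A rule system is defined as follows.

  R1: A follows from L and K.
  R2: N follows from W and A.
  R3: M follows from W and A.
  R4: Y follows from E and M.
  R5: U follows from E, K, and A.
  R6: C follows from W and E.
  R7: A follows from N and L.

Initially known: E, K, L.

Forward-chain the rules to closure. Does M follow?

M would need W and A (R3), but W is never established.

No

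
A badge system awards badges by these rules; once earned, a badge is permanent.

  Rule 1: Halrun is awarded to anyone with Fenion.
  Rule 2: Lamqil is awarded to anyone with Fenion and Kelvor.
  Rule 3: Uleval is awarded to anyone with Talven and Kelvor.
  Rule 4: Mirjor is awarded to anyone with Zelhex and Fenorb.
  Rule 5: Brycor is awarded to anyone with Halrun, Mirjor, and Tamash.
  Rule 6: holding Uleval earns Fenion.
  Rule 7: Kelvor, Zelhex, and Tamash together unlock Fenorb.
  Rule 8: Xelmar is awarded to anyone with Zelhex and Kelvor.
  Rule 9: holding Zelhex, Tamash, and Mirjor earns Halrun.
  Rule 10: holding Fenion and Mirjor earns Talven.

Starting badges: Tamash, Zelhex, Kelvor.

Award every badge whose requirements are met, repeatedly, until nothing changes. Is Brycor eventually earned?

Yes

With Kelvor, Zelhex, and Tamash, Fenorb is earned (Rule 7).
With Zelhex and Fenorb, Mirjor is earned (Rule 4).
With Zelhex, Tamash, and Mirjor, Halrun is earned (Rule 9).
With Halrun, Mirjor, and Tamash, Brycor is earned (Rule 5).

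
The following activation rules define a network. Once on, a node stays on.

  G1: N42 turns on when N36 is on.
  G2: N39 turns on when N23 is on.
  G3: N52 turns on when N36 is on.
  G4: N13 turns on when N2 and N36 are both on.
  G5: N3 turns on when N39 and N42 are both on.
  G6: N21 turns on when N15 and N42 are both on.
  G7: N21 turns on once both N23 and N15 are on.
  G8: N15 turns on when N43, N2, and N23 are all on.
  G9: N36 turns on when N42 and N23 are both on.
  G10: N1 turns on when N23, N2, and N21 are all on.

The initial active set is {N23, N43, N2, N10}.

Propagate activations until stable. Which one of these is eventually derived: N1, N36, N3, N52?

N43, N2, and N23 are on, so N15 turns on (G8).
G7: N23 and N15 on → N21 on.
N23, N2, and N21 are on, so N1 turns on (G10).
N36 would need N42 and N23 (G9), but N42 never turns on. N52 would need N36 (G3), but N36 never turns on. N3 would need N39 and N42 (G5), but N42 never turns on.

N1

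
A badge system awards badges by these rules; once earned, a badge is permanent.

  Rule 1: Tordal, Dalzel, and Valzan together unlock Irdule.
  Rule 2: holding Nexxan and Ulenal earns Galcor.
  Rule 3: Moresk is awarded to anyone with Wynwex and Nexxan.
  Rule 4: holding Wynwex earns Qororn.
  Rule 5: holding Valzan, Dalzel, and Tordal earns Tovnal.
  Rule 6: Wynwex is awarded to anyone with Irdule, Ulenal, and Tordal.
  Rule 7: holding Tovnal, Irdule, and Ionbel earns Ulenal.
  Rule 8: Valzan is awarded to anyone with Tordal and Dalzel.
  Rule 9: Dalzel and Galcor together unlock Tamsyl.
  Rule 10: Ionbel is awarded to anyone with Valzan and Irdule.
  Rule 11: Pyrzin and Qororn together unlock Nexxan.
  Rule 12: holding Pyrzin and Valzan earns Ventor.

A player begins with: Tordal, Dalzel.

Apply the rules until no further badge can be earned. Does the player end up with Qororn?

Yes

With Tordal and Dalzel, Valzan is earned (Rule 8).
With Valzan, Dalzel, and Tordal, Tovnal is earned (Rule 5).
With Tordal, Dalzel, and Valzan, Irdule is earned (Rule 1).
With Valzan and Irdule, Ionbel is earned (Rule 10).
With Tovnal, Irdule, and Ionbel, Ulenal is earned (Rule 7).
With Irdule, Ulenal, and Tordal, Wynwex is earned (Rule 6).
With Wynwex, Qororn is earned (Rule 4).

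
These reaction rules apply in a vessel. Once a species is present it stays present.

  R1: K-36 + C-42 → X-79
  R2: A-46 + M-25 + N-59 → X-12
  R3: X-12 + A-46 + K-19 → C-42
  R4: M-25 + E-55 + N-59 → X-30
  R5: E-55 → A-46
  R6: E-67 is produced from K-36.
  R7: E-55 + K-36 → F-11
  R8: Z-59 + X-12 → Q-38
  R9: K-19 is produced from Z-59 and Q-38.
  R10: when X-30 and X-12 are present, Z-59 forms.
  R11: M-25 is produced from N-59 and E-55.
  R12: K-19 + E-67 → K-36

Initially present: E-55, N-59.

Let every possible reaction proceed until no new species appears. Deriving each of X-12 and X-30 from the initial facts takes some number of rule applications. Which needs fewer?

X-30: N-59 and E-55 present → M-25 forms (R11). M-25, E-55, and N-59 present → X-30 forms (R4). [2 rule applications]
X-12: N-59 and E-55 present → M-25 forms (R11). E-55 present → A-46 forms (R5). A-46, M-25, and N-59 present → X-12 forms (R2). [3 rule applications]
X-30 needs fewer.

X-30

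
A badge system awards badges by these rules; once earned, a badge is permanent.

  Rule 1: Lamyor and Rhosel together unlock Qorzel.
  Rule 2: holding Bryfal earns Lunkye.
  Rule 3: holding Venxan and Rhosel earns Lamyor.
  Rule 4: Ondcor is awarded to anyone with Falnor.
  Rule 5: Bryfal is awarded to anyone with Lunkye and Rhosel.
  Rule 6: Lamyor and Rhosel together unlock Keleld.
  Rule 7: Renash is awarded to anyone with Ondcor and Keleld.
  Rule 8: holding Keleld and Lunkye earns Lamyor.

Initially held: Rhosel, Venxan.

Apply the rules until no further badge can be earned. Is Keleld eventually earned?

Yes

With Venxan and Rhosel, Lamyor is earned (Rule 3).
With Lamyor and Rhosel, Keleld is earned (Rule 6).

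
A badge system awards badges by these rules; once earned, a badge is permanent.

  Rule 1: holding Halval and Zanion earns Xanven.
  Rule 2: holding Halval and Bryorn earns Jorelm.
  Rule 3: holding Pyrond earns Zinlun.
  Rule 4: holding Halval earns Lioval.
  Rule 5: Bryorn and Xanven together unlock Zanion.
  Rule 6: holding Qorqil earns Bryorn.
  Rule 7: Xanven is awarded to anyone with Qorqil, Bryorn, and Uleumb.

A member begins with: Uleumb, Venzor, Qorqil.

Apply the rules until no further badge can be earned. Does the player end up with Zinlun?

Zinlun would need Pyrond (Rule 3), but Pyrond is never earned.

No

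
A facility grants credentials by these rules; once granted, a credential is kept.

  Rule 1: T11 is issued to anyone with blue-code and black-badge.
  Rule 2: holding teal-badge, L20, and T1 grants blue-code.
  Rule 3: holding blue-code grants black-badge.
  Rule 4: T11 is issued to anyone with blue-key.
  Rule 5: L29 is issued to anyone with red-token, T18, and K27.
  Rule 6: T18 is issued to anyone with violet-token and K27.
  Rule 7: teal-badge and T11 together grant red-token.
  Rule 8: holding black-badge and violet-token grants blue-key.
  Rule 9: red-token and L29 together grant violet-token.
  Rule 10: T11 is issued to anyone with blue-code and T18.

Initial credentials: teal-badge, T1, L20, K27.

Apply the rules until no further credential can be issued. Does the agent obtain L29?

L29 would need red-token, T18, and K27 (Rule 5), but T18 is never granted.

No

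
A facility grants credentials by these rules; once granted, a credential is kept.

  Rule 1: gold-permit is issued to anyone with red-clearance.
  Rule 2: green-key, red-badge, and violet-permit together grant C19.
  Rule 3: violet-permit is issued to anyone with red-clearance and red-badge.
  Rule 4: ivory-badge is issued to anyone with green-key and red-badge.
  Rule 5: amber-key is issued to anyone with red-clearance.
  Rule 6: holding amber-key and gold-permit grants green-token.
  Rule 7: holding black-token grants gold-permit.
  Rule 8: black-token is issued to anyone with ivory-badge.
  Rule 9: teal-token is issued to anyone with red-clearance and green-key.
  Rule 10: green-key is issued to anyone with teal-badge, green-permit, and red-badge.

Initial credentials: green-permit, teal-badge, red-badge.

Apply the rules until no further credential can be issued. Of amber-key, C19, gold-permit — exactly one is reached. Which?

Holding teal-badge, green-permit, and red-badge grants green-key (Rule 10).
Holding green-key and red-badge grants ivory-badge (Rule 4).
Holding ivory-badge grants black-token (Rule 8).
Holding black-token grants gold-permit (Rule 7).
C19 would need green-key, red-badge, and violet-permit (Rule 2), but violet-permit is never granted. amber-key would need red-clearance (Rule 5), but red-clearance is never granted.

gold-permit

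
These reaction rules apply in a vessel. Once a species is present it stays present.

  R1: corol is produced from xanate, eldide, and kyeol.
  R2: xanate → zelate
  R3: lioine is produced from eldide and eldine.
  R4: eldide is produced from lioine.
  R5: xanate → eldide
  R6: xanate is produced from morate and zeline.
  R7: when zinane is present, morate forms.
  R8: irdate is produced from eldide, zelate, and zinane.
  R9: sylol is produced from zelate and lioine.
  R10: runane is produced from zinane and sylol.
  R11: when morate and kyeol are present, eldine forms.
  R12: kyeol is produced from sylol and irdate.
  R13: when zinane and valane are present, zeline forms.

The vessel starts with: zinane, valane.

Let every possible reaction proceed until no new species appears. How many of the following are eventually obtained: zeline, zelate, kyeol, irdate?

3

zinane and valane present → zeline forms (R13).
zinane present → morate forms (R7).
morate and zeline present → xanate forms (R6).
xanate present → eldide forms (R5).
xanate present → zelate forms (R2).
eldide, zelate, and zinane present → irdate forms (R8).
zeline: reached.
zelate: reached.
kyeol would need sylol and irdate (R12), but sylol never forms.
irdate: reached.
Reached: zeline, zelate, and irdate — 3 of the 4.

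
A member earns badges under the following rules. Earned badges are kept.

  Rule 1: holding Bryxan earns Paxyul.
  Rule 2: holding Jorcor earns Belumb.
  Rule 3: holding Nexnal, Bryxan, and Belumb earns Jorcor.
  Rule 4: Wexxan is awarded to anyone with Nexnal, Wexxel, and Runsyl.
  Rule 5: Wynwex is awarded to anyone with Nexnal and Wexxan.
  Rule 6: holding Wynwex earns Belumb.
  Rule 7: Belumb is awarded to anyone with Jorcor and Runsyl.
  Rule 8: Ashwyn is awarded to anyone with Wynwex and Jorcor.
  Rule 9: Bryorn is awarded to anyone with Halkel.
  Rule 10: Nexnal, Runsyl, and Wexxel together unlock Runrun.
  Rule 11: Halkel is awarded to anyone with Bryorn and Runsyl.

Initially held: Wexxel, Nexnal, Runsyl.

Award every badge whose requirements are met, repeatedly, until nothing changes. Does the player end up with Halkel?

No

Halkel would need Bryorn and Runsyl (Rule 11), but Bryorn is never earned.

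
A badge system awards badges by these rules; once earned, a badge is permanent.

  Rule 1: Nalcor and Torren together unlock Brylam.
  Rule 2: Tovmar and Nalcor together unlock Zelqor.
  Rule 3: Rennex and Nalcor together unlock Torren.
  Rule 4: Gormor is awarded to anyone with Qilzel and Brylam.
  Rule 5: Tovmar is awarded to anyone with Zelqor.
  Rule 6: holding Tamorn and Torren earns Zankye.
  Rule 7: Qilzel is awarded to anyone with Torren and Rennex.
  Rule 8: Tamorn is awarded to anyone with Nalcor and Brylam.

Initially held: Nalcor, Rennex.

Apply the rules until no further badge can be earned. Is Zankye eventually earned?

With Rennex and Nalcor, Torren is earned (Rule 3).
With Nalcor and Torren, Brylam is earned (Rule 1).
With Nalcor and Brylam, Tamorn is earned (Rule 8).
With Tamorn and Torren, Zankye is earned (Rule 6).

Yes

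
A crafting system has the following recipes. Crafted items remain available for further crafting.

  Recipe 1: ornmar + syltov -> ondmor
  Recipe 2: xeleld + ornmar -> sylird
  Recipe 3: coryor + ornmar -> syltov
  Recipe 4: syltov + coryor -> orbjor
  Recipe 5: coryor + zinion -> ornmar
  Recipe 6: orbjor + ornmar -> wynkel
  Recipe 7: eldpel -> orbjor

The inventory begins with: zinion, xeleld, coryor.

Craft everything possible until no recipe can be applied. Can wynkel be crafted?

coryor + zinion -> ornmar (Recipe 5).
Using Recipe 3, coryor and ornmar make syltov.
Using Recipe 4, syltov and coryor make orbjor.
Using Recipe 6, orbjor and ornmar make wynkel.

Yes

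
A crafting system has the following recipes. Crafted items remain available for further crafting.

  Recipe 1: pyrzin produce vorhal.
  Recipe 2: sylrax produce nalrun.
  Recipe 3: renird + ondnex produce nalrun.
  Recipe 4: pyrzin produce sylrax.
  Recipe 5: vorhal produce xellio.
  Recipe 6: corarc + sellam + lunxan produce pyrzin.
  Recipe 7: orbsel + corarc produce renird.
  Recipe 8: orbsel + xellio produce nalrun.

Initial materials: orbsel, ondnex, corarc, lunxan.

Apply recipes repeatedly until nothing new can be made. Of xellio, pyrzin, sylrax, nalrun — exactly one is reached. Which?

Using Recipe 7, orbsel and corarc make renird.
Using Recipe 3, renird and ondnex make nalrun.
pyrzin would need corarc, sellam, and lunxan (Recipe 6), but sellam is never obtained. xellio would need vorhal (Recipe 5), but vorhal is never obtained. sylrax would need pyrzin (Recipe 4), but pyrzin is never obtained.

nalrun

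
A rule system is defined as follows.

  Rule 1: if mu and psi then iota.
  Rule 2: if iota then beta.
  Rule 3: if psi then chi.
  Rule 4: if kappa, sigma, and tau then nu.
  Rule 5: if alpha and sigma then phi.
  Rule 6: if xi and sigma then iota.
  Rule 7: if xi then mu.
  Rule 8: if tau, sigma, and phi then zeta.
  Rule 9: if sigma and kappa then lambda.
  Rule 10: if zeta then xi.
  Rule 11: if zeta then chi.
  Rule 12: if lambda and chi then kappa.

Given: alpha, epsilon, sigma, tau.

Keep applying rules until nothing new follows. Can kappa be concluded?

No

kappa would need lambda and chi (Rule 12), but lambda is never established.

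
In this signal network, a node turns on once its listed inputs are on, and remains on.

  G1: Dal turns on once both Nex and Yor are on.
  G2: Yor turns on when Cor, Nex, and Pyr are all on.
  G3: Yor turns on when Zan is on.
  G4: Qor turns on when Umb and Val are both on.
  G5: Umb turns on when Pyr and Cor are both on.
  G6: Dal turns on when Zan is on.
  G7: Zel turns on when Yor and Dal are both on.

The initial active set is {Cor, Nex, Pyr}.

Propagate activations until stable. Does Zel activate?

Yes

Cor, Nex, and Pyr are on, so Yor turns on (G2).
Nex and Yor are on, so Dal turns on (G1).
G7: Yor and Dal on → Zel on.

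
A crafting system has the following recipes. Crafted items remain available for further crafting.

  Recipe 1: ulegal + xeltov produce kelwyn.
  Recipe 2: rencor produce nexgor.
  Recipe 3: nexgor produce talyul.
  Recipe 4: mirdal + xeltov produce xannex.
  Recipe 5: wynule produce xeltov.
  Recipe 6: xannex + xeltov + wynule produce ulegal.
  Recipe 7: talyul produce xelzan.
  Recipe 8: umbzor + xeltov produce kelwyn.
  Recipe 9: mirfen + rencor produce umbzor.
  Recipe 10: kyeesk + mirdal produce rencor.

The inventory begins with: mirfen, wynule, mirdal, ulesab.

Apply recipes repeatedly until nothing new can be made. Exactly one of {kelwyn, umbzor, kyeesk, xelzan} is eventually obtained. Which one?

kelwyn

wynule → xeltov (Recipe 5).
Using Recipe 4, mirdal and xeltov make xannex.
xannex + xeltov + wynule → ulegal (Recipe 6).
ulegal + xeltov → kelwyn (Recipe 1).
umbzor would need mirfen and rencor (Recipe 9), but rencor is never obtained. No rule produces kyeesk, and it is not given. xelzan would need talyul (Recipe 7), but talyul is never obtained.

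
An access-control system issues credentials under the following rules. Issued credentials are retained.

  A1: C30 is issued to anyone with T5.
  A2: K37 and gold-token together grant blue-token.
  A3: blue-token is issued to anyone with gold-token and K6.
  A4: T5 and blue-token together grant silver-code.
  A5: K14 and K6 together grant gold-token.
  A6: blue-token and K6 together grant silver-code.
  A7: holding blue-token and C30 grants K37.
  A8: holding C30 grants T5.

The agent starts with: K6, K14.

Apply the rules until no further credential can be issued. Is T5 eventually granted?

T5 would need C30 (A8), but C30 is never granted.

No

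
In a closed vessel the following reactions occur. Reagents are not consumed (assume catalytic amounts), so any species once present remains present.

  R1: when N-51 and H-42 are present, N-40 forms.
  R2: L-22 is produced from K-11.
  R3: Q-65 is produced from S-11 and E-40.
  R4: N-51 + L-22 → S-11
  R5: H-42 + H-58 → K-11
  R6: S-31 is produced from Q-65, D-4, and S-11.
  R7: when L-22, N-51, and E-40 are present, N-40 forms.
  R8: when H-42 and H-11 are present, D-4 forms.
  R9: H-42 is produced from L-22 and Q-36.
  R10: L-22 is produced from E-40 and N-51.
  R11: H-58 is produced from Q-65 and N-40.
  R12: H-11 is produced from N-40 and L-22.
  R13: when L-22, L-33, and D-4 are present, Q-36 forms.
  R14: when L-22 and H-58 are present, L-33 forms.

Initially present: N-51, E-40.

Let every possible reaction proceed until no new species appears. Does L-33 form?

Yes

E-40 and N-51 present → L-22 forms (R10).
L-22, N-51, and E-40 present → N-40 forms (R7).
N-51 and L-22 present → S-11 forms (R4).
S-11 and E-40 present → Q-65 forms (R3).
Q-65 and N-40 present → H-58 forms (R11).
L-22 and H-58 present → L-33 forms (R14).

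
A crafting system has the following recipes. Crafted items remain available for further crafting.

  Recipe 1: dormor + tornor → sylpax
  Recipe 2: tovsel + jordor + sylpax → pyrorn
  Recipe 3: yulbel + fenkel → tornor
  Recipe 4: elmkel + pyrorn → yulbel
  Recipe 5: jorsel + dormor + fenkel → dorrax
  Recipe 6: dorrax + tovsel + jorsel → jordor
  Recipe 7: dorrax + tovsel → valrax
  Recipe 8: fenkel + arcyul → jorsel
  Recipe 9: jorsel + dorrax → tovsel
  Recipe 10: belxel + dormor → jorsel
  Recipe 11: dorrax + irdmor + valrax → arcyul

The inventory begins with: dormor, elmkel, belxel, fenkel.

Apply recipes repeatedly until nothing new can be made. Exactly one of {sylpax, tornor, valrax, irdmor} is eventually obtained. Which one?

Using Recipe 10, belxel and dormor make jorsel.
jorsel + dormor + fenkel → dorrax (Recipe 5).
jorsel + dorrax → tovsel (Recipe 9).
dorrax + tovsel → valrax (Recipe 7).
tornor would need yulbel and fenkel (Recipe 3), but yulbel is never obtained. No rule produces irdmor, and it is not given. sylpax would need dormor and tornor (Recipe 1), but tornor is never obtained.

valrax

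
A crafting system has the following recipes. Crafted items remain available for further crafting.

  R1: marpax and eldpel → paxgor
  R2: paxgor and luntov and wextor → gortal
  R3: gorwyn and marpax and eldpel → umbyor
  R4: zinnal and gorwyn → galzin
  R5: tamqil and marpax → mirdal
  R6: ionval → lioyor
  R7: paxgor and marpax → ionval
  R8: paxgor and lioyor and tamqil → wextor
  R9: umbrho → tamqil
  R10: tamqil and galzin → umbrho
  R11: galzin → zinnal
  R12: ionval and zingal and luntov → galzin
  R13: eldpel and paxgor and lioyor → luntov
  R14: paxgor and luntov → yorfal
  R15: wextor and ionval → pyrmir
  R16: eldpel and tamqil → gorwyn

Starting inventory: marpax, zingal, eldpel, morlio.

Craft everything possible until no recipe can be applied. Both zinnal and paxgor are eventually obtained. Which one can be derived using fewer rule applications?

paxgor: Using R1, marpax and eldpel make paxgor. [1 rule application]
zinnal: marpax and eldpel → paxgor (R1). Using R7, paxgor and marpax make ionval. ionval → lioyor (R6). eldpel and paxgor and lioyor → luntov (R13). Using R12, ionval, zingal, and luntov make galzin. galzin → zinnal (R11). [6 rule applications]
paxgor needs fewer.

paxgor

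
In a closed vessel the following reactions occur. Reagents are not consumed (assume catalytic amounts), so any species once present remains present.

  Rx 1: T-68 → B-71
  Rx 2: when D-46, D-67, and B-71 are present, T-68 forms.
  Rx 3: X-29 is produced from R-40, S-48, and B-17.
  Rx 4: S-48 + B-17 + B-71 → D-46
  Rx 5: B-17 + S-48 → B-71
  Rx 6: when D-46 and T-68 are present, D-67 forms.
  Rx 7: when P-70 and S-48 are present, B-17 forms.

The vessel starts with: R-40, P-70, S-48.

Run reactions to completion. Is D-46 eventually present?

P-70 and S-48 present → B-17 forms (Rx 7).
B-17 and S-48 present → B-71 forms (Rx 5).
S-48, B-17, and B-71 present → D-46 forms (Rx 4).

Yes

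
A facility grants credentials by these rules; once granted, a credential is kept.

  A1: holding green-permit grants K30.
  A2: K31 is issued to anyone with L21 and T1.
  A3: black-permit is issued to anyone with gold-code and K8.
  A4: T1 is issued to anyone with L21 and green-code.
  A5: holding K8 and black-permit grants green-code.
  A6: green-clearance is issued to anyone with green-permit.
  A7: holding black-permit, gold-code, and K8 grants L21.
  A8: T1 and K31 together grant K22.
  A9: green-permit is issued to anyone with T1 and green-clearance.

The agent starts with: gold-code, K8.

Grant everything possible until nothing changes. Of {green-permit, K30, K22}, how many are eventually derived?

Holding gold-code and K8 grants black-permit (A3).
Holding black-permit, gold-code, and K8 grants L21 (A7).
Holding K8 and black-permit grants green-code (A5).
Holding L21 and green-code grants T1 (A4).
Holding L21 and T1 grants K31 (A2).
Holding T1 and K31 grants K22 (A8).
green-permit would need T1 and green-clearance (A9), but green-clearance is never granted.
K30 would need green-permit (A1), but green-permit is never granted.
K22: reached.
Reached: K22 — 1 of the 3.

1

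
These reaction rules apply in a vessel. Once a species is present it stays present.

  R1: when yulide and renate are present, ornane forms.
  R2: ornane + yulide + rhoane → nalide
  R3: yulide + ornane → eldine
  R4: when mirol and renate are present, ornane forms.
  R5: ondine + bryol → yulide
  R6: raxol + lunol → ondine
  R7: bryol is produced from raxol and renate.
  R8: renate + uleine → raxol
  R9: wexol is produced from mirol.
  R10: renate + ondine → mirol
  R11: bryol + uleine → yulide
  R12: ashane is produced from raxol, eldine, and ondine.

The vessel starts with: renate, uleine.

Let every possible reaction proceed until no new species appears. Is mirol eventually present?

mirol would need renate and ondine (R10), but ondine never forms.

No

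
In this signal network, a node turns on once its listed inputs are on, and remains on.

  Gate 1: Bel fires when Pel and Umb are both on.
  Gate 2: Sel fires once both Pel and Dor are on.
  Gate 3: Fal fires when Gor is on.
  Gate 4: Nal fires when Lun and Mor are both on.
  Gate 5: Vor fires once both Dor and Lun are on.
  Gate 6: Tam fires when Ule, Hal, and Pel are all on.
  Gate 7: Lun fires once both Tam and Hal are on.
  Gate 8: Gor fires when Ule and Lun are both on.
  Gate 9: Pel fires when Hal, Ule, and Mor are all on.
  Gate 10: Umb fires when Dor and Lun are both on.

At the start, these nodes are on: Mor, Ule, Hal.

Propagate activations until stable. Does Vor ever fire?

No

Vor would need Dor and Lun (Gate 5), but Dor never turns on.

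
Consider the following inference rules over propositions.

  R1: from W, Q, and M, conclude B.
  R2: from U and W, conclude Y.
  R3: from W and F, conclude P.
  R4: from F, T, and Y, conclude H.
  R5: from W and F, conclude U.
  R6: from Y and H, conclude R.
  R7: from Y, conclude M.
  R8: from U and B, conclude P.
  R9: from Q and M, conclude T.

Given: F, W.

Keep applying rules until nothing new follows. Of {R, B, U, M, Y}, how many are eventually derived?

3

From W and F, R5 gives U.
From U and W, R2 gives Y.
Y holds, so M follows (R7).
R would need Y and H (R6), but H is never established.
B would need W, Q, and M (R1), but Q is never established.
U: reached.
M: reached.
Y: reached.
Reached: U, M, and Y — 3 of the 5.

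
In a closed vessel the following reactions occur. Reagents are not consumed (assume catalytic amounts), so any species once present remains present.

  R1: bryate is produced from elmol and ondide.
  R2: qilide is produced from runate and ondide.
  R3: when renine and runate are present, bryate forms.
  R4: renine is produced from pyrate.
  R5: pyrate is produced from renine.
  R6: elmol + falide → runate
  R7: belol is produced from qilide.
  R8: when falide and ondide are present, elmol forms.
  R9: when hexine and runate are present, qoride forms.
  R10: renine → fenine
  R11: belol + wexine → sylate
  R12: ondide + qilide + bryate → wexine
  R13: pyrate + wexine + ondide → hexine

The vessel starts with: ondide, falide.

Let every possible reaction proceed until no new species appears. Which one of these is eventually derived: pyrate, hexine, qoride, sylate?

falide and ondide present → elmol forms (R8).
elmol and falide present → runate forms (R6).
elmol and ondide present → bryate forms (R1).
runate and ondide present → qilide forms (R2).
ondide, qilide, and bryate present → wexine forms (R12).
qilide present → belol forms (R7).
belol and wexine present → sylate forms (R11).
qoride would need hexine and runate (R9), but hexine never forms. hexine would need pyrate, wexine, and ondide (R13), but pyrate never forms. pyrate would need renine (R5), but renine never forms.

sylate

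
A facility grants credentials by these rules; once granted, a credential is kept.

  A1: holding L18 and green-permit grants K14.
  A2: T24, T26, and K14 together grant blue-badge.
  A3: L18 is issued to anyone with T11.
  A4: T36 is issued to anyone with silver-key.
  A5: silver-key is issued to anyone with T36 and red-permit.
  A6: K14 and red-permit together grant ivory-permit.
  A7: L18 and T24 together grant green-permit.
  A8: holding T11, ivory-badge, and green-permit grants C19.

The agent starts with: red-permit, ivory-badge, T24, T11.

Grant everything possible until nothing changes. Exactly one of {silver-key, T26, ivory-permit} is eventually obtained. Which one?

Holding T11 grants L18 (A3).
Holding L18 and T24 grants green-permit (A7).
Holding L18 and green-permit grants K14 (A1).
Holding K14 and red-permit grants ivory-permit (A6).
No rule produces T26, and it is not given. silver-key would need T36 and red-permit (A5), but T36 is never granted.

ivory-permit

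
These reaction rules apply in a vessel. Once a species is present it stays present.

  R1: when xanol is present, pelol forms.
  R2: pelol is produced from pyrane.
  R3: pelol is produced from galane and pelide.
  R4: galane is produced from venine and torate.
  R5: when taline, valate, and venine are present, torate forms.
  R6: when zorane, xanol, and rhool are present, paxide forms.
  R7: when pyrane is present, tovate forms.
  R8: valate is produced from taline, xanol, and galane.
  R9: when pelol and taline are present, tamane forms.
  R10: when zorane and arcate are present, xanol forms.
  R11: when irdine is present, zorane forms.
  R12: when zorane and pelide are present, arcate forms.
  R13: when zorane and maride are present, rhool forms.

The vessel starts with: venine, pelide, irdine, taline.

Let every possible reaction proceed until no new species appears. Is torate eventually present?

No

torate would need taline, valate, and venine (R5), but valate never forms.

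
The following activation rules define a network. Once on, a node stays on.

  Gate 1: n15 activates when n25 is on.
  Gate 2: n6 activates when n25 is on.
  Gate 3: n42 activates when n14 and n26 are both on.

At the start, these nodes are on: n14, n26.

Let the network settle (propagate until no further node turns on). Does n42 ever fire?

Gate 3: n14 and n26 on → n42 on.

Yes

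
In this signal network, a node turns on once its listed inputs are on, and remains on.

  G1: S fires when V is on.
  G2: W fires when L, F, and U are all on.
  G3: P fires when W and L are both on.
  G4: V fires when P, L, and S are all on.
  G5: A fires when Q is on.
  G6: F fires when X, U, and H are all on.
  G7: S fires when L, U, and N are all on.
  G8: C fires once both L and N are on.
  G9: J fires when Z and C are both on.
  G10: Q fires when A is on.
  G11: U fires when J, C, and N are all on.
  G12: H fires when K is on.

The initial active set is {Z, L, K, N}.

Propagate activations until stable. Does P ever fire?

P would need W and L (G3), but W never turns on.

No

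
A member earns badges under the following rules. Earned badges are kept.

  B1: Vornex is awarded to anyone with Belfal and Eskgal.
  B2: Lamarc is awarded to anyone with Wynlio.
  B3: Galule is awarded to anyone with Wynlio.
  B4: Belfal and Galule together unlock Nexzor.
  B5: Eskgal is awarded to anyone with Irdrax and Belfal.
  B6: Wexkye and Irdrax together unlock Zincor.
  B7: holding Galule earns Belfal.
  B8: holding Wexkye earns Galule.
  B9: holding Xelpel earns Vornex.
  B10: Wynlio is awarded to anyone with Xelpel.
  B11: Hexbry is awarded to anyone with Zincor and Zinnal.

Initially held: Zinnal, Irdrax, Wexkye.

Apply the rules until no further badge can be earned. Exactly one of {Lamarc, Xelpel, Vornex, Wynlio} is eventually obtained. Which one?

With Wexkye, Galule is earned (B8).
With Galule, Belfal is earned (B7).
With Irdrax and Belfal, Eskgal is earned (B5).
With Belfal and Eskgal, Vornex is earned (B1).
Lamarc would need Wynlio (B2), but Wynlio is never earned. No rule produces Xelpel, and it is not given. Wynlio would need Xelpel (B10), but Xelpel is never earned.

Vornex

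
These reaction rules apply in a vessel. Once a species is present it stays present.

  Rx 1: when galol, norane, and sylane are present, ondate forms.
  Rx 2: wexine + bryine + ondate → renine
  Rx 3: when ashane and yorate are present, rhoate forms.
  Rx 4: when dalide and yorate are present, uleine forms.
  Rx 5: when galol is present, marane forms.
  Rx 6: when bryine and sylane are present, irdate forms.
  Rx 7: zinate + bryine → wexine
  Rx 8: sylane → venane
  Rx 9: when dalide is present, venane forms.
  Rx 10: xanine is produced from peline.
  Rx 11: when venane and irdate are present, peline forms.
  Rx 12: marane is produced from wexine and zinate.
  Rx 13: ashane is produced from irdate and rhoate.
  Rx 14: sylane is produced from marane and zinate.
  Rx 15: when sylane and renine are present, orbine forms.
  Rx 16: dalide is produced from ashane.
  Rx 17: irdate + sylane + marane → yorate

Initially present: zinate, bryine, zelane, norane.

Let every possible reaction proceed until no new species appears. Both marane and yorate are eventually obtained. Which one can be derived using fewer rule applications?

marane

marane: zinate and bryine present → wexine forms (Rx 7). wexine and zinate present → marane forms (Rx 12). [2 rule applications]
yorate: zinate and bryine present → wexine forms (Rx 7). wexine and zinate present → marane forms (Rx 12). marane and zinate present → sylane forms (Rx 14). bryine and sylane present → irdate forms (Rx 6). irdate, sylane, and marane present → yorate forms (Rx 17). [5 rule applications]
marane needs fewer.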